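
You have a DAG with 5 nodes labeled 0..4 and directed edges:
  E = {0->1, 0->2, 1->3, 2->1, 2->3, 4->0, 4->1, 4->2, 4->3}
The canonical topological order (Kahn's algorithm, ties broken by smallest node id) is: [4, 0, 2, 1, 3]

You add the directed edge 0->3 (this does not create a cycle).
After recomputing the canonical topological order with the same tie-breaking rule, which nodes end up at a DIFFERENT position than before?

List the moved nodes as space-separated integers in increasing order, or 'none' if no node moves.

Answer: none

Derivation:
Old toposort: [4, 0, 2, 1, 3]
Added edge 0->3
Recompute Kahn (smallest-id tiebreak):
  initial in-degrees: [1, 3, 2, 4, 0]
  ready (indeg=0): [4]
  pop 4: indeg[0]->0; indeg[1]->2; indeg[2]->1; indeg[3]->3 | ready=[0] | order so far=[4]
  pop 0: indeg[1]->1; indeg[2]->0; indeg[3]->2 | ready=[2] | order so far=[4, 0]
  pop 2: indeg[1]->0; indeg[3]->1 | ready=[1] | order so far=[4, 0, 2]
  pop 1: indeg[3]->0 | ready=[3] | order so far=[4, 0, 2, 1]
  pop 3: no out-edges | ready=[] | order so far=[4, 0, 2, 1, 3]
New canonical toposort: [4, 0, 2, 1, 3]
Compare positions:
  Node 0: index 1 -> 1 (same)
  Node 1: index 3 -> 3 (same)
  Node 2: index 2 -> 2 (same)
  Node 3: index 4 -> 4 (same)
  Node 4: index 0 -> 0 (same)
Nodes that changed position: none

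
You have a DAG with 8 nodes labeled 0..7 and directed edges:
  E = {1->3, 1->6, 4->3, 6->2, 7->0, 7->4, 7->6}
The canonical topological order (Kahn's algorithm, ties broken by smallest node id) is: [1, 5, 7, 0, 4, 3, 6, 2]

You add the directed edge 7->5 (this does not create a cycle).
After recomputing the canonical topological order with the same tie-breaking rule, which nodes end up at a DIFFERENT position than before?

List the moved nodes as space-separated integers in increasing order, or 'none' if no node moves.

Answer: 0 3 4 5 7

Derivation:
Old toposort: [1, 5, 7, 0, 4, 3, 6, 2]
Added edge 7->5
Recompute Kahn (smallest-id tiebreak):
  initial in-degrees: [1, 0, 1, 2, 1, 1, 2, 0]
  ready (indeg=0): [1, 7]
  pop 1: indeg[3]->1; indeg[6]->1 | ready=[7] | order so far=[1]
  pop 7: indeg[0]->0; indeg[4]->0; indeg[5]->0; indeg[6]->0 | ready=[0, 4, 5, 6] | order so far=[1, 7]
  pop 0: no out-edges | ready=[4, 5, 6] | order so far=[1, 7, 0]
  pop 4: indeg[3]->0 | ready=[3, 5, 6] | order so far=[1, 7, 0, 4]
  pop 3: no out-edges | ready=[5, 6] | order so far=[1, 7, 0, 4, 3]
  pop 5: no out-edges | ready=[6] | order so far=[1, 7, 0, 4, 3, 5]
  pop 6: indeg[2]->0 | ready=[2] | order so far=[1, 7, 0, 4, 3, 5, 6]
  pop 2: no out-edges | ready=[] | order so far=[1, 7, 0, 4, 3, 5, 6, 2]
New canonical toposort: [1, 7, 0, 4, 3, 5, 6, 2]
Compare positions:
  Node 0: index 3 -> 2 (moved)
  Node 1: index 0 -> 0 (same)
  Node 2: index 7 -> 7 (same)
  Node 3: index 5 -> 4 (moved)
  Node 4: index 4 -> 3 (moved)
  Node 5: index 1 -> 5 (moved)
  Node 6: index 6 -> 6 (same)
  Node 7: index 2 -> 1 (moved)
Nodes that changed position: 0 3 4 5 7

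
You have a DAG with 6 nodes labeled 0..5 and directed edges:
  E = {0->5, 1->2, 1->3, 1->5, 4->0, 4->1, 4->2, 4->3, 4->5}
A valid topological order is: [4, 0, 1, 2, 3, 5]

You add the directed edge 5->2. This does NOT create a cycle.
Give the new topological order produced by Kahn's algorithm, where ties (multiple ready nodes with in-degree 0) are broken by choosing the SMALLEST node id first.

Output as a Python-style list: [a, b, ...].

Answer: [4, 0, 1, 3, 5, 2]

Derivation:
Old toposort: [4, 0, 1, 2, 3, 5]
Added edge: 5->2
Position of 5 (5) > position of 2 (3). Must reorder: 5 must now come before 2.
Run Kahn's algorithm (break ties by smallest node id):
  initial in-degrees: [1, 1, 3, 2, 0, 3]
  ready (indeg=0): [4]
  pop 4: indeg[0]->0; indeg[1]->0; indeg[2]->2; indeg[3]->1; indeg[5]->2 | ready=[0, 1] | order so far=[4]
  pop 0: indeg[5]->1 | ready=[1] | order so far=[4, 0]
  pop 1: indeg[2]->1; indeg[3]->0; indeg[5]->0 | ready=[3, 5] | order so far=[4, 0, 1]
  pop 3: no out-edges | ready=[5] | order so far=[4, 0, 1, 3]
  pop 5: indeg[2]->0 | ready=[2] | order so far=[4, 0, 1, 3, 5]
  pop 2: no out-edges | ready=[] | order so far=[4, 0, 1, 3, 5, 2]
  Result: [4, 0, 1, 3, 5, 2]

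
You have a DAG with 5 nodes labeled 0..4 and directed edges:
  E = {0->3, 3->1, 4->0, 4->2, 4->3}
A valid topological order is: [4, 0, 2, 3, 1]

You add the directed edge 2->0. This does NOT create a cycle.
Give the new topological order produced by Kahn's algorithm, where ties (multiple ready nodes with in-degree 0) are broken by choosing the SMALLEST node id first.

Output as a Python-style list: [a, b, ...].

Answer: [4, 2, 0, 3, 1]

Derivation:
Old toposort: [4, 0, 2, 3, 1]
Added edge: 2->0
Position of 2 (2) > position of 0 (1). Must reorder: 2 must now come before 0.
Run Kahn's algorithm (break ties by smallest node id):
  initial in-degrees: [2, 1, 1, 2, 0]
  ready (indeg=0): [4]
  pop 4: indeg[0]->1; indeg[2]->0; indeg[3]->1 | ready=[2] | order so far=[4]
  pop 2: indeg[0]->0 | ready=[0] | order so far=[4, 2]
  pop 0: indeg[3]->0 | ready=[3] | order so far=[4, 2, 0]
  pop 3: indeg[1]->0 | ready=[1] | order so far=[4, 2, 0, 3]
  pop 1: no out-edges | ready=[] | order so far=[4, 2, 0, 3, 1]
  Result: [4, 2, 0, 3, 1]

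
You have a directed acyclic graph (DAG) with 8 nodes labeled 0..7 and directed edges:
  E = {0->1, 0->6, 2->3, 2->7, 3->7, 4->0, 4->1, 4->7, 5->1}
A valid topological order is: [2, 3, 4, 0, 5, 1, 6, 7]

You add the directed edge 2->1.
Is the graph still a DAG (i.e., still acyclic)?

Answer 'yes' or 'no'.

Answer: yes

Derivation:
Given toposort: [2, 3, 4, 0, 5, 1, 6, 7]
Position of 2: index 0; position of 1: index 5
New edge 2->1: forward
Forward edge: respects the existing order. Still a DAG, same toposort still valid.
Still a DAG? yes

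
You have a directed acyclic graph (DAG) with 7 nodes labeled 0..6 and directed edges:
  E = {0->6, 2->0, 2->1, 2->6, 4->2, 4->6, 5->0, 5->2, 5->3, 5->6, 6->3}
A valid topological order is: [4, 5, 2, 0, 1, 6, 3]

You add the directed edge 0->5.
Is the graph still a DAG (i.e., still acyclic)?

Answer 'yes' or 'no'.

Given toposort: [4, 5, 2, 0, 1, 6, 3]
Position of 0: index 3; position of 5: index 1
New edge 0->5: backward (u after v in old order)
Backward edge: old toposort is now invalid. Check if this creates a cycle.
Does 5 already reach 0? Reachable from 5: [0, 1, 2, 3, 5, 6]. YES -> cycle!
Still a DAG? no

Answer: no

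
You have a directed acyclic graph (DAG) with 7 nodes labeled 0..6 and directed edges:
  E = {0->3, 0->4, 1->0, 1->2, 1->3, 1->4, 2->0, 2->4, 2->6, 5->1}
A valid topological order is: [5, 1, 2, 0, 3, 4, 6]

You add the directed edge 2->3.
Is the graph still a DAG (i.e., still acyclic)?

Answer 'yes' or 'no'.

Answer: yes

Derivation:
Given toposort: [5, 1, 2, 0, 3, 4, 6]
Position of 2: index 2; position of 3: index 4
New edge 2->3: forward
Forward edge: respects the existing order. Still a DAG, same toposort still valid.
Still a DAG? yes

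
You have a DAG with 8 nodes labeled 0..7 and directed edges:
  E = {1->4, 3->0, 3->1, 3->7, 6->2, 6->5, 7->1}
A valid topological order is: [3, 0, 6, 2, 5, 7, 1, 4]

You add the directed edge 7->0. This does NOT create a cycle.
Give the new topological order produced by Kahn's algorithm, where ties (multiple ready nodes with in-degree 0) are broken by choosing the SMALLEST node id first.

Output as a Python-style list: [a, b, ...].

Old toposort: [3, 0, 6, 2, 5, 7, 1, 4]
Added edge: 7->0
Position of 7 (5) > position of 0 (1). Must reorder: 7 must now come before 0.
Run Kahn's algorithm (break ties by smallest node id):
  initial in-degrees: [2, 2, 1, 0, 1, 1, 0, 1]
  ready (indeg=0): [3, 6]
  pop 3: indeg[0]->1; indeg[1]->1; indeg[7]->0 | ready=[6, 7] | order so far=[3]
  pop 6: indeg[2]->0; indeg[5]->0 | ready=[2, 5, 7] | order so far=[3, 6]
  pop 2: no out-edges | ready=[5, 7] | order so far=[3, 6, 2]
  pop 5: no out-edges | ready=[7] | order so far=[3, 6, 2, 5]
  pop 7: indeg[0]->0; indeg[1]->0 | ready=[0, 1] | order so far=[3, 6, 2, 5, 7]
  pop 0: no out-edges | ready=[1] | order so far=[3, 6, 2, 5, 7, 0]
  pop 1: indeg[4]->0 | ready=[4] | order so far=[3, 6, 2, 5, 7, 0, 1]
  pop 4: no out-edges | ready=[] | order so far=[3, 6, 2, 5, 7, 0, 1, 4]
  Result: [3, 6, 2, 5, 7, 0, 1, 4]

Answer: [3, 6, 2, 5, 7, 0, 1, 4]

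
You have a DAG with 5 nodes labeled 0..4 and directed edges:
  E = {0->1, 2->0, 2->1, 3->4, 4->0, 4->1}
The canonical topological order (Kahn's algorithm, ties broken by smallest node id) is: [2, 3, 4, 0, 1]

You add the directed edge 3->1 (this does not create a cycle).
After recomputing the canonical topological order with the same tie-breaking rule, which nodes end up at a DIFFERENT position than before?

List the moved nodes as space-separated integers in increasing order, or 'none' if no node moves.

Answer: none

Derivation:
Old toposort: [2, 3, 4, 0, 1]
Added edge 3->1
Recompute Kahn (smallest-id tiebreak):
  initial in-degrees: [2, 4, 0, 0, 1]
  ready (indeg=0): [2, 3]
  pop 2: indeg[0]->1; indeg[1]->3 | ready=[3] | order so far=[2]
  pop 3: indeg[1]->2; indeg[4]->0 | ready=[4] | order so far=[2, 3]
  pop 4: indeg[0]->0; indeg[1]->1 | ready=[0] | order so far=[2, 3, 4]
  pop 0: indeg[1]->0 | ready=[1] | order so far=[2, 3, 4, 0]
  pop 1: no out-edges | ready=[] | order so far=[2, 3, 4, 0, 1]
New canonical toposort: [2, 3, 4, 0, 1]
Compare positions:
  Node 0: index 3 -> 3 (same)
  Node 1: index 4 -> 4 (same)
  Node 2: index 0 -> 0 (same)
  Node 3: index 1 -> 1 (same)
  Node 4: index 2 -> 2 (same)
Nodes that changed position: none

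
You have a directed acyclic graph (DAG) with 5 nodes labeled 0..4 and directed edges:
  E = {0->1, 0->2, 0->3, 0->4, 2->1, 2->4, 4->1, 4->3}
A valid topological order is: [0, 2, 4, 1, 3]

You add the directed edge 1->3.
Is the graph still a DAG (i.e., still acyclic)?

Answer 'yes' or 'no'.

Answer: yes

Derivation:
Given toposort: [0, 2, 4, 1, 3]
Position of 1: index 3; position of 3: index 4
New edge 1->3: forward
Forward edge: respects the existing order. Still a DAG, same toposort still valid.
Still a DAG? yes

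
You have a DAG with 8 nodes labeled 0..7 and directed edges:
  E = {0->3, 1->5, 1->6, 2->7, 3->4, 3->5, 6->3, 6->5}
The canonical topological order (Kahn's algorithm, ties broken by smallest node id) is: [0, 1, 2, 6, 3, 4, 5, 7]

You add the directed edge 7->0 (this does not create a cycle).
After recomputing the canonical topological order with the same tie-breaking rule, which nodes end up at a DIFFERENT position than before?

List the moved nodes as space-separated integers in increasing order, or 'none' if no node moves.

Answer: 0 1 2 3 4 5 6 7

Derivation:
Old toposort: [0, 1, 2, 6, 3, 4, 5, 7]
Added edge 7->0
Recompute Kahn (smallest-id tiebreak):
  initial in-degrees: [1, 0, 0, 2, 1, 3, 1, 1]
  ready (indeg=0): [1, 2]
  pop 1: indeg[5]->2; indeg[6]->0 | ready=[2, 6] | order so far=[1]
  pop 2: indeg[7]->0 | ready=[6, 7] | order so far=[1, 2]
  pop 6: indeg[3]->1; indeg[5]->1 | ready=[7] | order so far=[1, 2, 6]
  pop 7: indeg[0]->0 | ready=[0] | order so far=[1, 2, 6, 7]
  pop 0: indeg[3]->0 | ready=[3] | order so far=[1, 2, 6, 7, 0]
  pop 3: indeg[4]->0; indeg[5]->0 | ready=[4, 5] | order so far=[1, 2, 6, 7, 0, 3]
  pop 4: no out-edges | ready=[5] | order so far=[1, 2, 6, 7, 0, 3, 4]
  pop 5: no out-edges | ready=[] | order so far=[1, 2, 6, 7, 0, 3, 4, 5]
New canonical toposort: [1, 2, 6, 7, 0, 3, 4, 5]
Compare positions:
  Node 0: index 0 -> 4 (moved)
  Node 1: index 1 -> 0 (moved)
  Node 2: index 2 -> 1 (moved)
  Node 3: index 4 -> 5 (moved)
  Node 4: index 5 -> 6 (moved)
  Node 5: index 6 -> 7 (moved)
  Node 6: index 3 -> 2 (moved)
  Node 7: index 7 -> 3 (moved)
Nodes that changed position: 0 1 2 3 4 5 6 7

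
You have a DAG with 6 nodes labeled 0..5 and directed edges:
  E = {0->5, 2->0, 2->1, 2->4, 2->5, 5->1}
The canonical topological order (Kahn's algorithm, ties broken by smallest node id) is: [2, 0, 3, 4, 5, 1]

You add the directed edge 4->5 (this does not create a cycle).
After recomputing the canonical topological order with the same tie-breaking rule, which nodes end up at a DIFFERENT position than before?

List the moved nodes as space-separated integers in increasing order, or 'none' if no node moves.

Answer: none

Derivation:
Old toposort: [2, 0, 3, 4, 5, 1]
Added edge 4->5
Recompute Kahn (smallest-id tiebreak):
  initial in-degrees: [1, 2, 0, 0, 1, 3]
  ready (indeg=0): [2, 3]
  pop 2: indeg[0]->0; indeg[1]->1; indeg[4]->0; indeg[5]->2 | ready=[0, 3, 4] | order so far=[2]
  pop 0: indeg[5]->1 | ready=[3, 4] | order so far=[2, 0]
  pop 3: no out-edges | ready=[4] | order so far=[2, 0, 3]
  pop 4: indeg[5]->0 | ready=[5] | order so far=[2, 0, 3, 4]
  pop 5: indeg[1]->0 | ready=[1] | order so far=[2, 0, 3, 4, 5]
  pop 1: no out-edges | ready=[] | order so far=[2, 0, 3, 4, 5, 1]
New canonical toposort: [2, 0, 3, 4, 5, 1]
Compare positions:
  Node 0: index 1 -> 1 (same)
  Node 1: index 5 -> 5 (same)
  Node 2: index 0 -> 0 (same)
  Node 3: index 2 -> 2 (same)
  Node 4: index 3 -> 3 (same)
  Node 5: index 4 -> 4 (same)
Nodes that changed position: none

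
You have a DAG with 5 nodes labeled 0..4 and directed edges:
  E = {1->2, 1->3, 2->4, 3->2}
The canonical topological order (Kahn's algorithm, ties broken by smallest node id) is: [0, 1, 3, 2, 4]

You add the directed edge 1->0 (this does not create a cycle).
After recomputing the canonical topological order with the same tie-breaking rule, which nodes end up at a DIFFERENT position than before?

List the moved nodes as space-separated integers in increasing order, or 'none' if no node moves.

Old toposort: [0, 1, 3, 2, 4]
Added edge 1->0
Recompute Kahn (smallest-id tiebreak):
  initial in-degrees: [1, 0, 2, 1, 1]
  ready (indeg=0): [1]
  pop 1: indeg[0]->0; indeg[2]->1; indeg[3]->0 | ready=[0, 3] | order so far=[1]
  pop 0: no out-edges | ready=[3] | order so far=[1, 0]
  pop 3: indeg[2]->0 | ready=[2] | order so far=[1, 0, 3]
  pop 2: indeg[4]->0 | ready=[4] | order so far=[1, 0, 3, 2]
  pop 4: no out-edges | ready=[] | order so far=[1, 0, 3, 2, 4]
New canonical toposort: [1, 0, 3, 2, 4]
Compare positions:
  Node 0: index 0 -> 1 (moved)
  Node 1: index 1 -> 0 (moved)
  Node 2: index 3 -> 3 (same)
  Node 3: index 2 -> 2 (same)
  Node 4: index 4 -> 4 (same)
Nodes that changed position: 0 1

Answer: 0 1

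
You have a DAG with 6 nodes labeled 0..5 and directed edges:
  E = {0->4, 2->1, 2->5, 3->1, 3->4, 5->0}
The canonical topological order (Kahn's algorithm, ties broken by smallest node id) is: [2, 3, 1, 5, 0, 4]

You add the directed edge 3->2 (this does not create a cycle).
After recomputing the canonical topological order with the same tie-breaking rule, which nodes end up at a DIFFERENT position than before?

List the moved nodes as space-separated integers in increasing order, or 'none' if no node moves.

Answer: 2 3

Derivation:
Old toposort: [2, 3, 1, 5, 0, 4]
Added edge 3->2
Recompute Kahn (smallest-id tiebreak):
  initial in-degrees: [1, 2, 1, 0, 2, 1]
  ready (indeg=0): [3]
  pop 3: indeg[1]->1; indeg[2]->0; indeg[4]->1 | ready=[2] | order so far=[3]
  pop 2: indeg[1]->0; indeg[5]->0 | ready=[1, 5] | order so far=[3, 2]
  pop 1: no out-edges | ready=[5] | order so far=[3, 2, 1]
  pop 5: indeg[0]->0 | ready=[0] | order so far=[3, 2, 1, 5]
  pop 0: indeg[4]->0 | ready=[4] | order so far=[3, 2, 1, 5, 0]
  pop 4: no out-edges | ready=[] | order so far=[3, 2, 1, 5, 0, 4]
New canonical toposort: [3, 2, 1, 5, 0, 4]
Compare positions:
  Node 0: index 4 -> 4 (same)
  Node 1: index 2 -> 2 (same)
  Node 2: index 0 -> 1 (moved)
  Node 3: index 1 -> 0 (moved)
  Node 4: index 5 -> 5 (same)
  Node 5: index 3 -> 3 (same)
Nodes that changed position: 2 3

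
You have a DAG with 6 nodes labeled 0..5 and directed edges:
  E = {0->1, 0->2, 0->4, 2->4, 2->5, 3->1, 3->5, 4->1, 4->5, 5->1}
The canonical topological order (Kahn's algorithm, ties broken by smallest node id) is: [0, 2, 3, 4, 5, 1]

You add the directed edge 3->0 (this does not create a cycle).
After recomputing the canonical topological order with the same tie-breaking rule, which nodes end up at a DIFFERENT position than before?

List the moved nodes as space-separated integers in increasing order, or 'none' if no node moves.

Old toposort: [0, 2, 3, 4, 5, 1]
Added edge 3->0
Recompute Kahn (smallest-id tiebreak):
  initial in-degrees: [1, 4, 1, 0, 2, 3]
  ready (indeg=0): [3]
  pop 3: indeg[0]->0; indeg[1]->3; indeg[5]->2 | ready=[0] | order so far=[3]
  pop 0: indeg[1]->2; indeg[2]->0; indeg[4]->1 | ready=[2] | order so far=[3, 0]
  pop 2: indeg[4]->0; indeg[5]->1 | ready=[4] | order so far=[3, 0, 2]
  pop 4: indeg[1]->1; indeg[5]->0 | ready=[5] | order so far=[3, 0, 2, 4]
  pop 5: indeg[1]->0 | ready=[1] | order so far=[3, 0, 2, 4, 5]
  pop 1: no out-edges | ready=[] | order so far=[3, 0, 2, 4, 5, 1]
New canonical toposort: [3, 0, 2, 4, 5, 1]
Compare positions:
  Node 0: index 0 -> 1 (moved)
  Node 1: index 5 -> 5 (same)
  Node 2: index 1 -> 2 (moved)
  Node 3: index 2 -> 0 (moved)
  Node 4: index 3 -> 3 (same)
  Node 5: index 4 -> 4 (same)
Nodes that changed position: 0 2 3

Answer: 0 2 3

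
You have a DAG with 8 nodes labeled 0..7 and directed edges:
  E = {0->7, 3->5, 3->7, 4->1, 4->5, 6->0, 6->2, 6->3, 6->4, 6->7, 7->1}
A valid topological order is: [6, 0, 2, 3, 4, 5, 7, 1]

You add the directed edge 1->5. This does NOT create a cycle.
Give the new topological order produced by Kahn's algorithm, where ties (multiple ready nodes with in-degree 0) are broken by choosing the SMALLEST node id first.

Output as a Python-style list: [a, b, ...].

Old toposort: [6, 0, 2, 3, 4, 5, 7, 1]
Added edge: 1->5
Position of 1 (7) > position of 5 (5). Must reorder: 1 must now come before 5.
Run Kahn's algorithm (break ties by smallest node id):
  initial in-degrees: [1, 2, 1, 1, 1, 3, 0, 3]
  ready (indeg=0): [6]
  pop 6: indeg[0]->0; indeg[2]->0; indeg[3]->0; indeg[4]->0; indeg[7]->2 | ready=[0, 2, 3, 4] | order so far=[6]
  pop 0: indeg[7]->1 | ready=[2, 3, 4] | order so far=[6, 0]
  pop 2: no out-edges | ready=[3, 4] | order so far=[6, 0, 2]
  pop 3: indeg[5]->2; indeg[7]->0 | ready=[4, 7] | order so far=[6, 0, 2, 3]
  pop 4: indeg[1]->1; indeg[5]->1 | ready=[7] | order so far=[6, 0, 2, 3, 4]
  pop 7: indeg[1]->0 | ready=[1] | order so far=[6, 0, 2, 3, 4, 7]
  pop 1: indeg[5]->0 | ready=[5] | order so far=[6, 0, 2, 3, 4, 7, 1]
  pop 5: no out-edges | ready=[] | order so far=[6, 0, 2, 3, 4, 7, 1, 5]
  Result: [6, 0, 2, 3, 4, 7, 1, 5]

Answer: [6, 0, 2, 3, 4, 7, 1, 5]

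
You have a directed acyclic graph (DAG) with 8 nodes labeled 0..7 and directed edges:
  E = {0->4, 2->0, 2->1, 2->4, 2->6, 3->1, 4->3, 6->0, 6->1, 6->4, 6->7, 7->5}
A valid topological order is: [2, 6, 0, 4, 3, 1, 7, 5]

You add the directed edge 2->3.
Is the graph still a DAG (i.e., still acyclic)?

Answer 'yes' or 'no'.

Given toposort: [2, 6, 0, 4, 3, 1, 7, 5]
Position of 2: index 0; position of 3: index 4
New edge 2->3: forward
Forward edge: respects the existing order. Still a DAG, same toposort still valid.
Still a DAG? yes

Answer: yes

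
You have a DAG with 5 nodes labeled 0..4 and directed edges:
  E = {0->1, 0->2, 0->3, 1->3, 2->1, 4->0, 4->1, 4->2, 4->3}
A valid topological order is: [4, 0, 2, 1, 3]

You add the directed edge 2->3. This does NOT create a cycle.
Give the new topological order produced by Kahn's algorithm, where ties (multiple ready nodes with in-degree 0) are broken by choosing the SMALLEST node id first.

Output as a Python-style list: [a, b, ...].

Answer: [4, 0, 2, 1, 3]

Derivation:
Old toposort: [4, 0, 2, 1, 3]
Added edge: 2->3
Position of 2 (2) < position of 3 (4). Old order still valid.
Run Kahn's algorithm (break ties by smallest node id):
  initial in-degrees: [1, 3, 2, 4, 0]
  ready (indeg=0): [4]
  pop 4: indeg[0]->0; indeg[1]->2; indeg[2]->1; indeg[3]->3 | ready=[0] | order so far=[4]
  pop 0: indeg[1]->1; indeg[2]->0; indeg[3]->2 | ready=[2] | order so far=[4, 0]
  pop 2: indeg[1]->0; indeg[3]->1 | ready=[1] | order so far=[4, 0, 2]
  pop 1: indeg[3]->0 | ready=[3] | order so far=[4, 0, 2, 1]
  pop 3: no out-edges | ready=[] | order so far=[4, 0, 2, 1, 3]
  Result: [4, 0, 2, 1, 3]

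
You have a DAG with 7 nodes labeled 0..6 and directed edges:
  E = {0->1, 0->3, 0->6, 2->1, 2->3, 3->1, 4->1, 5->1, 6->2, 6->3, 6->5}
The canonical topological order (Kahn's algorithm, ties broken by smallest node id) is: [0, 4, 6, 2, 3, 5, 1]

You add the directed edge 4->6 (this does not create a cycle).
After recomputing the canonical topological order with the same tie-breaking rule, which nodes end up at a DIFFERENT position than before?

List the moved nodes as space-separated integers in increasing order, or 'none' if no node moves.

Answer: none

Derivation:
Old toposort: [0, 4, 6, 2, 3, 5, 1]
Added edge 4->6
Recompute Kahn (smallest-id tiebreak):
  initial in-degrees: [0, 5, 1, 3, 0, 1, 2]
  ready (indeg=0): [0, 4]
  pop 0: indeg[1]->4; indeg[3]->2; indeg[6]->1 | ready=[4] | order so far=[0]
  pop 4: indeg[1]->3; indeg[6]->0 | ready=[6] | order so far=[0, 4]
  pop 6: indeg[2]->0; indeg[3]->1; indeg[5]->0 | ready=[2, 5] | order so far=[0, 4, 6]
  pop 2: indeg[1]->2; indeg[3]->0 | ready=[3, 5] | order so far=[0, 4, 6, 2]
  pop 3: indeg[1]->1 | ready=[5] | order so far=[0, 4, 6, 2, 3]
  pop 5: indeg[1]->0 | ready=[1] | order so far=[0, 4, 6, 2, 3, 5]
  pop 1: no out-edges | ready=[] | order so far=[0, 4, 6, 2, 3, 5, 1]
New canonical toposort: [0, 4, 6, 2, 3, 5, 1]
Compare positions:
  Node 0: index 0 -> 0 (same)
  Node 1: index 6 -> 6 (same)
  Node 2: index 3 -> 3 (same)
  Node 3: index 4 -> 4 (same)
  Node 4: index 1 -> 1 (same)
  Node 5: index 5 -> 5 (same)
  Node 6: index 2 -> 2 (same)
Nodes that changed position: none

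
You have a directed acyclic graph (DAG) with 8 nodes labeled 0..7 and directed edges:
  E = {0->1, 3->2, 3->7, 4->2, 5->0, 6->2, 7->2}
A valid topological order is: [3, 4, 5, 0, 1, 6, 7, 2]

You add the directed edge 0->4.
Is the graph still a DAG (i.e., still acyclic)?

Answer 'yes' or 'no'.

Given toposort: [3, 4, 5, 0, 1, 6, 7, 2]
Position of 0: index 3; position of 4: index 1
New edge 0->4: backward (u after v in old order)
Backward edge: old toposort is now invalid. Check if this creates a cycle.
Does 4 already reach 0? Reachable from 4: [2, 4]. NO -> still a DAG (reorder needed).
Still a DAG? yes

Answer: yes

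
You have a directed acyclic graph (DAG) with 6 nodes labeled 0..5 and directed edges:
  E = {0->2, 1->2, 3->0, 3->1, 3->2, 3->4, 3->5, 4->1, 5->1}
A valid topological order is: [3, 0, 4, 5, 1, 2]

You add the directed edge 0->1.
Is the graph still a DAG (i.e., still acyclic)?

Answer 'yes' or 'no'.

Answer: yes

Derivation:
Given toposort: [3, 0, 4, 5, 1, 2]
Position of 0: index 1; position of 1: index 4
New edge 0->1: forward
Forward edge: respects the existing order. Still a DAG, same toposort still valid.
Still a DAG? yes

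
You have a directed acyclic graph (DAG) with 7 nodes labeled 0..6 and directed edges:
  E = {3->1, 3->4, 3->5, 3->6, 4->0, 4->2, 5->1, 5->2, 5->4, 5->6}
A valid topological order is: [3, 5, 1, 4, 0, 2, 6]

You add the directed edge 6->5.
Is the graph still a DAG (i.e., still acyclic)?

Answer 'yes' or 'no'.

Answer: no

Derivation:
Given toposort: [3, 5, 1, 4, 0, 2, 6]
Position of 6: index 6; position of 5: index 1
New edge 6->5: backward (u after v in old order)
Backward edge: old toposort is now invalid. Check if this creates a cycle.
Does 5 already reach 6? Reachable from 5: [0, 1, 2, 4, 5, 6]. YES -> cycle!
Still a DAG? no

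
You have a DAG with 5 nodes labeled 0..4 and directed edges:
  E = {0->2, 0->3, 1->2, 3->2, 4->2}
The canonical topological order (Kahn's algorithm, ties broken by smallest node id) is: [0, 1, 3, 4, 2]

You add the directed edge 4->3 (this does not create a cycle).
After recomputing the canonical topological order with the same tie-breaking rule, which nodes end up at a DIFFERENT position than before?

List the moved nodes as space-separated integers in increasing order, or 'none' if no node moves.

Old toposort: [0, 1, 3, 4, 2]
Added edge 4->3
Recompute Kahn (smallest-id tiebreak):
  initial in-degrees: [0, 0, 4, 2, 0]
  ready (indeg=0): [0, 1, 4]
  pop 0: indeg[2]->3; indeg[3]->1 | ready=[1, 4] | order so far=[0]
  pop 1: indeg[2]->2 | ready=[4] | order so far=[0, 1]
  pop 4: indeg[2]->1; indeg[3]->0 | ready=[3] | order so far=[0, 1, 4]
  pop 3: indeg[2]->0 | ready=[2] | order so far=[0, 1, 4, 3]
  pop 2: no out-edges | ready=[] | order so far=[0, 1, 4, 3, 2]
New canonical toposort: [0, 1, 4, 3, 2]
Compare positions:
  Node 0: index 0 -> 0 (same)
  Node 1: index 1 -> 1 (same)
  Node 2: index 4 -> 4 (same)
  Node 3: index 2 -> 3 (moved)
  Node 4: index 3 -> 2 (moved)
Nodes that changed position: 3 4

Answer: 3 4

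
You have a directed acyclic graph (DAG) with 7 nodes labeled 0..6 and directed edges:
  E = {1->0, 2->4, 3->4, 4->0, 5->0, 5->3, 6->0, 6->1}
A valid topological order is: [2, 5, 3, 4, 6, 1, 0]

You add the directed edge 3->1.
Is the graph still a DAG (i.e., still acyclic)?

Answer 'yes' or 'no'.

Given toposort: [2, 5, 3, 4, 6, 1, 0]
Position of 3: index 2; position of 1: index 5
New edge 3->1: forward
Forward edge: respects the existing order. Still a DAG, same toposort still valid.
Still a DAG? yes

Answer: yes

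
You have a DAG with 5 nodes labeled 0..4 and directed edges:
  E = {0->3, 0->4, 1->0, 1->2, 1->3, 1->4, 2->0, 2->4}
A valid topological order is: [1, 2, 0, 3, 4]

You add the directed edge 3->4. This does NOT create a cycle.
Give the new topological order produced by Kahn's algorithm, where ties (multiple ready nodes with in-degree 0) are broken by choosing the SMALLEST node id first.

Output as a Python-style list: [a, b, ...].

Old toposort: [1, 2, 0, 3, 4]
Added edge: 3->4
Position of 3 (3) < position of 4 (4). Old order still valid.
Run Kahn's algorithm (break ties by smallest node id):
  initial in-degrees: [2, 0, 1, 2, 4]
  ready (indeg=0): [1]
  pop 1: indeg[0]->1; indeg[2]->0; indeg[3]->1; indeg[4]->3 | ready=[2] | order so far=[1]
  pop 2: indeg[0]->0; indeg[4]->2 | ready=[0] | order so far=[1, 2]
  pop 0: indeg[3]->0; indeg[4]->1 | ready=[3] | order so far=[1, 2, 0]
  pop 3: indeg[4]->0 | ready=[4] | order so far=[1, 2, 0, 3]
  pop 4: no out-edges | ready=[] | order so far=[1, 2, 0, 3, 4]
  Result: [1, 2, 0, 3, 4]

Answer: [1, 2, 0, 3, 4]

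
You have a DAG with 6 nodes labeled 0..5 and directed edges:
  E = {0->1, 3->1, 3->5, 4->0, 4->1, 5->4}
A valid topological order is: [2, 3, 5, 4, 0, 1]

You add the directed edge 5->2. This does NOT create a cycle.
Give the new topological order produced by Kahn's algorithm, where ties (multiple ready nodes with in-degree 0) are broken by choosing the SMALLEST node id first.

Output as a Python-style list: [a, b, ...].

Answer: [3, 5, 2, 4, 0, 1]

Derivation:
Old toposort: [2, 3, 5, 4, 0, 1]
Added edge: 5->2
Position of 5 (2) > position of 2 (0). Must reorder: 5 must now come before 2.
Run Kahn's algorithm (break ties by smallest node id):
  initial in-degrees: [1, 3, 1, 0, 1, 1]
  ready (indeg=0): [3]
  pop 3: indeg[1]->2; indeg[5]->0 | ready=[5] | order so far=[3]
  pop 5: indeg[2]->0; indeg[4]->0 | ready=[2, 4] | order so far=[3, 5]
  pop 2: no out-edges | ready=[4] | order so far=[3, 5, 2]
  pop 4: indeg[0]->0; indeg[1]->1 | ready=[0] | order so far=[3, 5, 2, 4]
  pop 0: indeg[1]->0 | ready=[1] | order so far=[3, 5, 2, 4, 0]
  pop 1: no out-edges | ready=[] | order so far=[3, 5, 2, 4, 0, 1]
  Result: [3, 5, 2, 4, 0, 1]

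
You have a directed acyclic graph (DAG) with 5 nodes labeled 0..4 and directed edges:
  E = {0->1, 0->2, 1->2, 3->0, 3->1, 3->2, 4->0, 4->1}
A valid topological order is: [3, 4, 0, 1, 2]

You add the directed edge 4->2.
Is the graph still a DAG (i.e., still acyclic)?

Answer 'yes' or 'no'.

Answer: yes

Derivation:
Given toposort: [3, 4, 0, 1, 2]
Position of 4: index 1; position of 2: index 4
New edge 4->2: forward
Forward edge: respects the existing order. Still a DAG, same toposort still valid.
Still a DAG? yes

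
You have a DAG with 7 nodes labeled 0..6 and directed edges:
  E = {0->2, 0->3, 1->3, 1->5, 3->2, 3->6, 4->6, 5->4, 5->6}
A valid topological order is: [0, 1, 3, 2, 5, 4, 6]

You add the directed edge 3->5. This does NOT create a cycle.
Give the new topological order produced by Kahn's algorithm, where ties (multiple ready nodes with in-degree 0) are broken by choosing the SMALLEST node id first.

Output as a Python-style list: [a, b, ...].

Answer: [0, 1, 3, 2, 5, 4, 6]

Derivation:
Old toposort: [0, 1, 3, 2, 5, 4, 6]
Added edge: 3->5
Position of 3 (2) < position of 5 (4). Old order still valid.
Run Kahn's algorithm (break ties by smallest node id):
  initial in-degrees: [0, 0, 2, 2, 1, 2, 3]
  ready (indeg=0): [0, 1]
  pop 0: indeg[2]->1; indeg[3]->1 | ready=[1] | order so far=[0]
  pop 1: indeg[3]->0; indeg[5]->1 | ready=[3] | order so far=[0, 1]
  pop 3: indeg[2]->0; indeg[5]->0; indeg[6]->2 | ready=[2, 5] | order so far=[0, 1, 3]
  pop 2: no out-edges | ready=[5] | order so far=[0, 1, 3, 2]
  pop 5: indeg[4]->0; indeg[6]->1 | ready=[4] | order so far=[0, 1, 3, 2, 5]
  pop 4: indeg[6]->0 | ready=[6] | order so far=[0, 1, 3, 2, 5, 4]
  pop 6: no out-edges | ready=[] | order so far=[0, 1, 3, 2, 5, 4, 6]
  Result: [0, 1, 3, 2, 5, 4, 6]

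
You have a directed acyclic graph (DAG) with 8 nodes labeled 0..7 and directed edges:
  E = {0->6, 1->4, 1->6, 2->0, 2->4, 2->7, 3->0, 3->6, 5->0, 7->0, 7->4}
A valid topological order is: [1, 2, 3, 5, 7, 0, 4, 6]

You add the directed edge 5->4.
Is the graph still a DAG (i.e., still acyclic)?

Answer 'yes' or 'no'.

Answer: yes

Derivation:
Given toposort: [1, 2, 3, 5, 7, 0, 4, 6]
Position of 5: index 3; position of 4: index 6
New edge 5->4: forward
Forward edge: respects the existing order. Still a DAG, same toposort still valid.
Still a DAG? yes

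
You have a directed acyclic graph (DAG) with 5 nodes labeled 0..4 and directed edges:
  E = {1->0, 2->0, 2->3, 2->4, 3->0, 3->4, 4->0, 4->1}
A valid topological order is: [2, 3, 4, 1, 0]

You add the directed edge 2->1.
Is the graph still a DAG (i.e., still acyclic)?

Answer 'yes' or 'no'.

Given toposort: [2, 3, 4, 1, 0]
Position of 2: index 0; position of 1: index 3
New edge 2->1: forward
Forward edge: respects the existing order. Still a DAG, same toposort still valid.
Still a DAG? yes

Answer: yes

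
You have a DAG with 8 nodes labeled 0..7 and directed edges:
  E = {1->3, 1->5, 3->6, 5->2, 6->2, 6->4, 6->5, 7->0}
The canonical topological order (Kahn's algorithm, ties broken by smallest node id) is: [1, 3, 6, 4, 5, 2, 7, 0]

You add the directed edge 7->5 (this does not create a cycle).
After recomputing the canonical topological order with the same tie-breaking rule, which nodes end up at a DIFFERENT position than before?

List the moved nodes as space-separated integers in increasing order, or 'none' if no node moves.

Answer: 0 2 5 7

Derivation:
Old toposort: [1, 3, 6, 4, 5, 2, 7, 0]
Added edge 7->5
Recompute Kahn (smallest-id tiebreak):
  initial in-degrees: [1, 0, 2, 1, 1, 3, 1, 0]
  ready (indeg=0): [1, 7]
  pop 1: indeg[3]->0; indeg[5]->2 | ready=[3, 7] | order so far=[1]
  pop 3: indeg[6]->0 | ready=[6, 7] | order so far=[1, 3]
  pop 6: indeg[2]->1; indeg[4]->0; indeg[5]->1 | ready=[4, 7] | order so far=[1, 3, 6]
  pop 4: no out-edges | ready=[7] | order so far=[1, 3, 6, 4]
  pop 7: indeg[0]->0; indeg[5]->0 | ready=[0, 5] | order so far=[1, 3, 6, 4, 7]
  pop 0: no out-edges | ready=[5] | order so far=[1, 3, 6, 4, 7, 0]
  pop 5: indeg[2]->0 | ready=[2] | order so far=[1, 3, 6, 4, 7, 0, 5]
  pop 2: no out-edges | ready=[] | order so far=[1, 3, 6, 4, 7, 0, 5, 2]
New canonical toposort: [1, 3, 6, 4, 7, 0, 5, 2]
Compare positions:
  Node 0: index 7 -> 5 (moved)
  Node 1: index 0 -> 0 (same)
  Node 2: index 5 -> 7 (moved)
  Node 3: index 1 -> 1 (same)
  Node 4: index 3 -> 3 (same)
  Node 5: index 4 -> 6 (moved)
  Node 6: index 2 -> 2 (same)
  Node 7: index 6 -> 4 (moved)
Nodes that changed position: 0 2 5 7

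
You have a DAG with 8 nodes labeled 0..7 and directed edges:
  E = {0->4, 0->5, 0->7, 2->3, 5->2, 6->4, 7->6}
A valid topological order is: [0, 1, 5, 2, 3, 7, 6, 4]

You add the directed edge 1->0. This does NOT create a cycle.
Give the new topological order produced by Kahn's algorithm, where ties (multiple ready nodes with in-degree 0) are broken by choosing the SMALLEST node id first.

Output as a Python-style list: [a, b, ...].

Answer: [1, 0, 5, 2, 3, 7, 6, 4]

Derivation:
Old toposort: [0, 1, 5, 2, 3, 7, 6, 4]
Added edge: 1->0
Position of 1 (1) > position of 0 (0). Must reorder: 1 must now come before 0.
Run Kahn's algorithm (break ties by smallest node id):
  initial in-degrees: [1, 0, 1, 1, 2, 1, 1, 1]
  ready (indeg=0): [1]
  pop 1: indeg[0]->0 | ready=[0] | order so far=[1]
  pop 0: indeg[4]->1; indeg[5]->0; indeg[7]->0 | ready=[5, 7] | order so far=[1, 0]
  pop 5: indeg[2]->0 | ready=[2, 7] | order so far=[1, 0, 5]
  pop 2: indeg[3]->0 | ready=[3, 7] | order so far=[1, 0, 5, 2]
  pop 3: no out-edges | ready=[7] | order so far=[1, 0, 5, 2, 3]
  pop 7: indeg[6]->0 | ready=[6] | order so far=[1, 0, 5, 2, 3, 7]
  pop 6: indeg[4]->0 | ready=[4] | order so far=[1, 0, 5, 2, 3, 7, 6]
  pop 4: no out-edges | ready=[] | order so far=[1, 0, 5, 2, 3, 7, 6, 4]
  Result: [1, 0, 5, 2, 3, 7, 6, 4]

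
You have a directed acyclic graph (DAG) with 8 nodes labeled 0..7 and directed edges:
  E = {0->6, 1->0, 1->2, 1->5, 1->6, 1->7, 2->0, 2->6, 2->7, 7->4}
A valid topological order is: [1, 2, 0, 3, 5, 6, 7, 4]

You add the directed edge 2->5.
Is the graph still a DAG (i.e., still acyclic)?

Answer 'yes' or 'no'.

Given toposort: [1, 2, 0, 3, 5, 6, 7, 4]
Position of 2: index 1; position of 5: index 4
New edge 2->5: forward
Forward edge: respects the existing order. Still a DAG, same toposort still valid.
Still a DAG? yes

Answer: yes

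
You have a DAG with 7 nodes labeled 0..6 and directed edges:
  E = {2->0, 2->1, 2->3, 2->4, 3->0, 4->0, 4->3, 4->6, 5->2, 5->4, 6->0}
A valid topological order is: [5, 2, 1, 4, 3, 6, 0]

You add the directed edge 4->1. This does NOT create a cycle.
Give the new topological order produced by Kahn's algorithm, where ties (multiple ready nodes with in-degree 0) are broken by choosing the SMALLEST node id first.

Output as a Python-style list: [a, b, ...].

Old toposort: [5, 2, 1, 4, 3, 6, 0]
Added edge: 4->1
Position of 4 (3) > position of 1 (2). Must reorder: 4 must now come before 1.
Run Kahn's algorithm (break ties by smallest node id):
  initial in-degrees: [4, 2, 1, 2, 2, 0, 1]
  ready (indeg=0): [5]
  pop 5: indeg[2]->0; indeg[4]->1 | ready=[2] | order so far=[5]
  pop 2: indeg[0]->3; indeg[1]->1; indeg[3]->1; indeg[4]->0 | ready=[4] | order so far=[5, 2]
  pop 4: indeg[0]->2; indeg[1]->0; indeg[3]->0; indeg[6]->0 | ready=[1, 3, 6] | order so far=[5, 2, 4]
  pop 1: no out-edges | ready=[3, 6] | order so far=[5, 2, 4, 1]
  pop 3: indeg[0]->1 | ready=[6] | order so far=[5, 2, 4, 1, 3]
  pop 6: indeg[0]->0 | ready=[0] | order so far=[5, 2, 4, 1, 3, 6]
  pop 0: no out-edges | ready=[] | order so far=[5, 2, 4, 1, 3, 6, 0]
  Result: [5, 2, 4, 1, 3, 6, 0]

Answer: [5, 2, 4, 1, 3, 6, 0]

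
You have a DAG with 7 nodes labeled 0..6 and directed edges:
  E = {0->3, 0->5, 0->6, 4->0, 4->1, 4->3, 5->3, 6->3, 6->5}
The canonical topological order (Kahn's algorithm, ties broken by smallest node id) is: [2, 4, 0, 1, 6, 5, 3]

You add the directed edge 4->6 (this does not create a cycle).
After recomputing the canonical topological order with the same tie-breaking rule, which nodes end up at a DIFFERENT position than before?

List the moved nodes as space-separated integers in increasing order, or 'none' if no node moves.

Answer: none

Derivation:
Old toposort: [2, 4, 0, 1, 6, 5, 3]
Added edge 4->6
Recompute Kahn (smallest-id tiebreak):
  initial in-degrees: [1, 1, 0, 4, 0, 2, 2]
  ready (indeg=0): [2, 4]
  pop 2: no out-edges | ready=[4] | order so far=[2]
  pop 4: indeg[0]->0; indeg[1]->0; indeg[3]->3; indeg[6]->1 | ready=[0, 1] | order so far=[2, 4]
  pop 0: indeg[3]->2; indeg[5]->1; indeg[6]->0 | ready=[1, 6] | order so far=[2, 4, 0]
  pop 1: no out-edges | ready=[6] | order so far=[2, 4, 0, 1]
  pop 6: indeg[3]->1; indeg[5]->0 | ready=[5] | order so far=[2, 4, 0, 1, 6]
  pop 5: indeg[3]->0 | ready=[3] | order so far=[2, 4, 0, 1, 6, 5]
  pop 3: no out-edges | ready=[] | order so far=[2, 4, 0, 1, 6, 5, 3]
New canonical toposort: [2, 4, 0, 1, 6, 5, 3]
Compare positions:
  Node 0: index 2 -> 2 (same)
  Node 1: index 3 -> 3 (same)
  Node 2: index 0 -> 0 (same)
  Node 3: index 6 -> 6 (same)
  Node 4: index 1 -> 1 (same)
  Node 5: index 5 -> 5 (same)
  Node 6: index 4 -> 4 (same)
Nodes that changed position: none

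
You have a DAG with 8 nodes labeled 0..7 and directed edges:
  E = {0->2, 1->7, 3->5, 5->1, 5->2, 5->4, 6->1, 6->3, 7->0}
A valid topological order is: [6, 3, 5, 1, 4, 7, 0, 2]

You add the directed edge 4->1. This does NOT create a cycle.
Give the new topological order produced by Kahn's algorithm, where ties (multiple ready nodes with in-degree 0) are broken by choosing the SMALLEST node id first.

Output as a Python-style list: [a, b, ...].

Old toposort: [6, 3, 5, 1, 4, 7, 0, 2]
Added edge: 4->1
Position of 4 (4) > position of 1 (3). Must reorder: 4 must now come before 1.
Run Kahn's algorithm (break ties by smallest node id):
  initial in-degrees: [1, 3, 2, 1, 1, 1, 0, 1]
  ready (indeg=0): [6]
  pop 6: indeg[1]->2; indeg[3]->0 | ready=[3] | order so far=[6]
  pop 3: indeg[5]->0 | ready=[5] | order so far=[6, 3]
  pop 5: indeg[1]->1; indeg[2]->1; indeg[4]->0 | ready=[4] | order so far=[6, 3, 5]
  pop 4: indeg[1]->0 | ready=[1] | order so far=[6, 3, 5, 4]
  pop 1: indeg[7]->0 | ready=[7] | order so far=[6, 3, 5, 4, 1]
  pop 7: indeg[0]->0 | ready=[0] | order so far=[6, 3, 5, 4, 1, 7]
  pop 0: indeg[2]->0 | ready=[2] | order so far=[6, 3, 5, 4, 1, 7, 0]
  pop 2: no out-edges | ready=[] | order so far=[6, 3, 5, 4, 1, 7, 0, 2]
  Result: [6, 3, 5, 4, 1, 7, 0, 2]

Answer: [6, 3, 5, 4, 1, 7, 0, 2]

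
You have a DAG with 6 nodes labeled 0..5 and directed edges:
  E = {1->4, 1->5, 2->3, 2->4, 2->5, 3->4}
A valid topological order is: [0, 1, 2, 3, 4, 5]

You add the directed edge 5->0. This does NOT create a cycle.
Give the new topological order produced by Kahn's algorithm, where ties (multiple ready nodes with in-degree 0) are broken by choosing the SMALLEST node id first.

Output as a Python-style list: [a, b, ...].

Answer: [1, 2, 3, 4, 5, 0]

Derivation:
Old toposort: [0, 1, 2, 3, 4, 5]
Added edge: 5->0
Position of 5 (5) > position of 0 (0). Must reorder: 5 must now come before 0.
Run Kahn's algorithm (break ties by smallest node id):
  initial in-degrees: [1, 0, 0, 1, 3, 2]
  ready (indeg=0): [1, 2]
  pop 1: indeg[4]->2; indeg[5]->1 | ready=[2] | order so far=[1]
  pop 2: indeg[3]->0; indeg[4]->1; indeg[5]->0 | ready=[3, 5] | order so far=[1, 2]
  pop 3: indeg[4]->0 | ready=[4, 5] | order so far=[1, 2, 3]
  pop 4: no out-edges | ready=[5] | order so far=[1, 2, 3, 4]
  pop 5: indeg[0]->0 | ready=[0] | order so far=[1, 2, 3, 4, 5]
  pop 0: no out-edges | ready=[] | order so far=[1, 2, 3, 4, 5, 0]
  Result: [1, 2, 3, 4, 5, 0]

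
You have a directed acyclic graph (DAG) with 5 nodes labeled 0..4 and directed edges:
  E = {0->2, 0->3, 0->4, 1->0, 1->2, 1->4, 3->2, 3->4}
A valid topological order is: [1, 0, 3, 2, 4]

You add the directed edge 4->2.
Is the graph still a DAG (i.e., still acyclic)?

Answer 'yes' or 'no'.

Answer: yes

Derivation:
Given toposort: [1, 0, 3, 2, 4]
Position of 4: index 4; position of 2: index 3
New edge 4->2: backward (u after v in old order)
Backward edge: old toposort is now invalid. Check if this creates a cycle.
Does 2 already reach 4? Reachable from 2: [2]. NO -> still a DAG (reorder needed).
Still a DAG? yes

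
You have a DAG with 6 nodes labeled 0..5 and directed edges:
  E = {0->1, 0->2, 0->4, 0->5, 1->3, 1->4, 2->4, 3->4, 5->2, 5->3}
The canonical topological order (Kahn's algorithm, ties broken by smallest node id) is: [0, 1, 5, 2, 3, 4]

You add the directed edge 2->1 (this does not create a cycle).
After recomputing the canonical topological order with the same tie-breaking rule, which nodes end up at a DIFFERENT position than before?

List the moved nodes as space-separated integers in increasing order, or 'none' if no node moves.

Old toposort: [0, 1, 5, 2, 3, 4]
Added edge 2->1
Recompute Kahn (smallest-id tiebreak):
  initial in-degrees: [0, 2, 2, 2, 4, 1]
  ready (indeg=0): [0]
  pop 0: indeg[1]->1; indeg[2]->1; indeg[4]->3; indeg[5]->0 | ready=[5] | order so far=[0]
  pop 5: indeg[2]->0; indeg[3]->1 | ready=[2] | order so far=[0, 5]
  pop 2: indeg[1]->0; indeg[4]->2 | ready=[1] | order so far=[0, 5, 2]
  pop 1: indeg[3]->0; indeg[4]->1 | ready=[3] | order so far=[0, 5, 2, 1]
  pop 3: indeg[4]->0 | ready=[4] | order so far=[0, 5, 2, 1, 3]
  pop 4: no out-edges | ready=[] | order so far=[0, 5, 2, 1, 3, 4]
New canonical toposort: [0, 5, 2, 1, 3, 4]
Compare positions:
  Node 0: index 0 -> 0 (same)
  Node 1: index 1 -> 3 (moved)
  Node 2: index 3 -> 2 (moved)
  Node 3: index 4 -> 4 (same)
  Node 4: index 5 -> 5 (same)
  Node 5: index 2 -> 1 (moved)
Nodes that changed position: 1 2 5

Answer: 1 2 5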